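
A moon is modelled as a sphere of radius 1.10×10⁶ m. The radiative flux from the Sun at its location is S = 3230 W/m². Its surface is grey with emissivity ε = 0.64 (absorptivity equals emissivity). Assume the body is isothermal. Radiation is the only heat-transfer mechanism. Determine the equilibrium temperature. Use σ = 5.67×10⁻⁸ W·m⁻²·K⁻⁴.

T ≈ 345 K

At equilibrium, absorbed power = emitted power.
Absorbing cross-section = πr² = 3.801×10¹² m²; emitting surface = 4πr² = 1.521×10¹³ m² (ratio 4).
εS·A_cross = εσ·A_surf·T⁴  ⇒  T⁴ = S/(4σ)   (ε cancels).
T⁴ = 3230/(4·5.67×10⁻⁸) = 1.424×10¹⁰ K⁴.
T = (1.424×10¹⁰)^(1/4).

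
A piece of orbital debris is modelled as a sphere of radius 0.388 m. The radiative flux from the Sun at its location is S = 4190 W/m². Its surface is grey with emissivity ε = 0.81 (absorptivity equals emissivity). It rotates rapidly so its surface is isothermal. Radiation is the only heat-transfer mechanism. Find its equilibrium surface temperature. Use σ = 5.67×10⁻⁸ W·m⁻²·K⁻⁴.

T ≈ 369 K

At equilibrium, absorbed power = emitted power.
Absorbing cross-section = πr² = 0.4729 m²; emitting surface = 4πr² = 1.892 m² (ratio 4).
εS·A_cross = εσ·A_surf·T⁴  ⇒  T⁴ = S/(4σ)   (ε cancels).
T⁴ = 4190/(4·5.67×10⁻⁸) = 1.847×10¹⁰ K⁴.
T = (1.847×10¹⁰)^(1/4).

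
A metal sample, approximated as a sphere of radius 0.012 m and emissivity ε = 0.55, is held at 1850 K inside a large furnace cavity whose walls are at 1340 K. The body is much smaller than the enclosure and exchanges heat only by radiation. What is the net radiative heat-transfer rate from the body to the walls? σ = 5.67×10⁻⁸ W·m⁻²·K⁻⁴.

P_net ≈ 479 W

For a small grey body in a large enclosure: P_net = εσA(T_body⁴ − T_wall⁴).
A = 4πr² = 0.001810 m²; T_body⁴ − T_wall⁴ = 1.171×10¹³ − 3.224×10¹² = 8.489×10¹² K⁴.
|P_net| = 0.55·5.67×10⁻⁸·0.001810·8.489×10¹².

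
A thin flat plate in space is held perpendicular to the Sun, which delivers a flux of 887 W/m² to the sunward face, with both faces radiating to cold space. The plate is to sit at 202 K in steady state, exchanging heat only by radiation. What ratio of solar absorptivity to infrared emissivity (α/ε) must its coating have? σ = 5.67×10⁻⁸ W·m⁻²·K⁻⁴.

Balance: αS·A = εσ·2A·T⁴ ⇒ α/ε = 2σT⁴/S.
α/ε = 2·5.67×10⁻⁸·(202)⁴/887 = 2·5.67×10⁻⁸·1.665×10⁹/887.

α/ε ≈ 0.213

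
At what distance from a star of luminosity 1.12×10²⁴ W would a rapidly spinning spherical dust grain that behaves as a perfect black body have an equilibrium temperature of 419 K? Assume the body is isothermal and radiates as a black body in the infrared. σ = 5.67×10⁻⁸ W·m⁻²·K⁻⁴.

d ≈ 3.57×10⁹ m

For an isothermal black-emitting sphere, (1−a)S·πr² = σ·4πr²·T⁴ ⇒ S = 4σT⁴/(1−a).
S = 4·5.67×10⁻⁸·(419)⁴/1.00 = 6990 W/m².
Flux falls as S = L/(4πd²), so d = √(L/(4πS)) = √(1.12×10²⁴/(4π·6990)).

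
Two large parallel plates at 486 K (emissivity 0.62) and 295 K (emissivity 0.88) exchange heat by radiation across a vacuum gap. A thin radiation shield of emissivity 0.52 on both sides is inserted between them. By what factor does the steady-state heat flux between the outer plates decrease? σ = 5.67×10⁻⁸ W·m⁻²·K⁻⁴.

Without shield: q₀ = σΔ(T⁴)/(1/ε₁+1/ε₂−1) with denominator 1.749.
With shield the two gaps are in series; the resistances add: (1/ε₁+1/ε_s−1)+(1/ε_s+1/ε₂−1) = 2.536+2.059 = 4.595.
Heat-flux ratio q₀/q = 4.595/1.749.

factor ≈ 2.63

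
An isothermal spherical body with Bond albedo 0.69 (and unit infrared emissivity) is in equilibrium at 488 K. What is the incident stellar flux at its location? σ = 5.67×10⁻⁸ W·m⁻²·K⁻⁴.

S ≈ 41500 W/m²

(1−a)S·πr² = σ·4πr²·T⁴ ⇒ S = 4σT⁴/(1−a).
S = 4·5.67×10⁻⁸·5.671×10¹⁰/0.310.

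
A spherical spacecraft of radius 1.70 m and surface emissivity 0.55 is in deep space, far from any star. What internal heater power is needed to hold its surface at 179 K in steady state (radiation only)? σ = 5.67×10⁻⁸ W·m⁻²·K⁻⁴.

P ≈ 1160 W

P = εσ·4πr²·T⁴.
4πr² = 36.32 m²; T⁴ = 1.027×10⁹ K⁴.
P = 0.55·5.67×10⁻⁸·36.32·1.027×10⁹.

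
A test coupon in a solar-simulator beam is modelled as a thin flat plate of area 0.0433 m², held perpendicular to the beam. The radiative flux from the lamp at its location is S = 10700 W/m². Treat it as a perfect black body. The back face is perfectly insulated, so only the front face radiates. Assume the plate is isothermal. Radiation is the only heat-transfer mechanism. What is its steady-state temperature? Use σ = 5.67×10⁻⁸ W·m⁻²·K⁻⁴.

At equilibrium, absorbed power = emitted power.
Absorbing cross-section = A = 0.04330 m²; emitting surface = A = 0.04330 m² (ratio 1).
S·A_cross = εσ·A_surf·T⁴  ⇒  T⁴ = S/(1σ).
T⁴ = 1.00·10700/(1·5.67×10⁻⁸) = 1.887×10¹¹ K⁴.
T = (1.887×10¹¹)^(1/4).

T ≈ 659 K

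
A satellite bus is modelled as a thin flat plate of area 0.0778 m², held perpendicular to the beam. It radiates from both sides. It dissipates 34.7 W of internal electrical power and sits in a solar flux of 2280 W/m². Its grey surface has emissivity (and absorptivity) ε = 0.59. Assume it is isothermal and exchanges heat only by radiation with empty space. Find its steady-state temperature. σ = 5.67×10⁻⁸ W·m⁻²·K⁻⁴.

At steady state, absorbed solar power + internal power = radiated power.
Absorbed: α·S·A_cross = 0.59·2280·0.07780 = 104.7 W (cross-section A).
Total input = 104.7 + 34.7 = 139.4 W.
Radiated: εσ·A_surf·T⁴ with A_surf = 2A = 0.1556 m².
T⁴ = 139.4/(0.59·5.67×10⁻⁸·0.1556) = 2.677×10¹⁰ K⁴.

T ≈ 405 K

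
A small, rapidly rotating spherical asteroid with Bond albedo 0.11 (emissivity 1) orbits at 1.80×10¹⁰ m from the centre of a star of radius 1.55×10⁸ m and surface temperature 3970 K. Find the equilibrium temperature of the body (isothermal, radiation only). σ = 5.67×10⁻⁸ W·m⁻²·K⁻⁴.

The star's surface emits σT_*⁴; at distance d the flux is S = σT_*⁴(R_*/d)².
S = 5.67×10⁻⁸·(3970)⁴·(1.55×10⁸/1.80×10¹⁰)² = 1044 W/m².
For an isothermal sphere T⁴ = (1−a)S/(4σ) = 4.098×10⁹ K⁴.

T ≈ 253 K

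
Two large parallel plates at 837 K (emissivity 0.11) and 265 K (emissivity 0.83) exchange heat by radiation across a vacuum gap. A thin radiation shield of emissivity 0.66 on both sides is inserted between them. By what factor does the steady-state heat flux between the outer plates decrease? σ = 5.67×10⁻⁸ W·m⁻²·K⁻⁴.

factor ≈ 1.22

Without shield: q₀ = σΔ(T⁴)/(1/ε₁+1/ε₂−1) with denominator 9.296.
With shield the two gaps are in series; the resistances add: (1/ε₁+1/ε_s−1)+(1/ε_s+1/ε₂−1) = 9.606+1.720 = 11.33.
Heat-flux ratio q₀/q = 11.33/9.296.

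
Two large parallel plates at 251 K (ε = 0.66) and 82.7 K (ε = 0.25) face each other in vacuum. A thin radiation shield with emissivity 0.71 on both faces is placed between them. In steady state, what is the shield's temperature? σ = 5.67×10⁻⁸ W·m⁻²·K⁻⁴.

T_s ≈ 230 K

In steady state the net flux on the hot side equals that on the cold side.
σ(T₁⁴−T_s⁴)/D₁ = σ(T_s⁴−T₂⁴)/D₂, with D₁ = 1/ε₁+1/ε_s−1 = 1.924, D₂ = 1/ε_s+1/ε₂−1 = 4.408.
Solve for T_s⁴: T_s⁴ = (D₂·T₁⁴ + D₁·T₂⁴)/(D₁+D₂) = 2.778×10⁹ K⁴.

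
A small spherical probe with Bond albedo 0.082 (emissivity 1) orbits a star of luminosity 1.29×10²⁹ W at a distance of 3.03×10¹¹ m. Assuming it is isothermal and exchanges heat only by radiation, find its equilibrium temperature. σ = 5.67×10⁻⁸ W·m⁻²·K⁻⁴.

First find the stellar flux at distance d: S = L/(4πd²) = 1.29×10²⁹/(4π·(3.03×10¹¹)²) = 1.118×10⁵ W/m².
For an isothermal sphere, absorbed (1−a)S·πr² = emitted σ·4πr²·T⁴, so T⁴ = (1−a)S/(4σ).
T⁴ = 0.918·1.118×10⁵/(4·5.67×10⁻⁸) = 4.526×10¹¹ K⁴.

T ≈ 820 K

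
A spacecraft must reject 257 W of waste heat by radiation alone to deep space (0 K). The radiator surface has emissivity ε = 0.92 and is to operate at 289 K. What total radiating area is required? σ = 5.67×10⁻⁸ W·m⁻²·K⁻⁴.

P = εσA T⁴ ⇒ A = P/(εσT⁴).
T⁴ = 6.976×10⁹ K⁴.
A = 257/(0.92 × 5.67×10⁻⁸ × 6.976×10⁹).

A ≈ 0.706 m²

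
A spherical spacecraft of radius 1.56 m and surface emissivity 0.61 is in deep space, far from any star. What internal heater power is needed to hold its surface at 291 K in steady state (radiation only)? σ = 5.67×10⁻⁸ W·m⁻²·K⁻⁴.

P ≈ 7580 W

P = εσ·4πr²·T⁴.
4πr² = 30.58 m²; T⁴ = 7.171×10⁹ K⁴.
P = 0.61·5.67×10⁻⁸·30.58·7.171×10⁹.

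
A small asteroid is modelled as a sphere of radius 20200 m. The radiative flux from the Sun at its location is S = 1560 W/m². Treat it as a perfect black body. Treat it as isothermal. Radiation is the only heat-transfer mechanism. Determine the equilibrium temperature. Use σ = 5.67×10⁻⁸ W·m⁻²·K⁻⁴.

At equilibrium, absorbed power = emitted power.
Absorbing cross-section = πr² = 1.282×10⁹ m²; emitting surface = 4πr² = 5.128×10⁹ m² (ratio 4).
S·A_cross = εσ·A_surf·T⁴  ⇒  T⁴ = S/(4σ).
T⁴ = 1.00·1560/(4·5.67×10⁻⁸) = 6.878×10⁹ K⁴.
T = (6.878×10⁹)^(1/4).

T ≈ 288 K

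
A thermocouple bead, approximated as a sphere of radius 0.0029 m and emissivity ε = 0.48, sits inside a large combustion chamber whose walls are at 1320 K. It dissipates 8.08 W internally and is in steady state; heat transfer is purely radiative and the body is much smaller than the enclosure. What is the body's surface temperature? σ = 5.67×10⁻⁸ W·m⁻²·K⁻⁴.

T ≈ 1550 K

For a small grey body in a large enclosure, net radiated power = εσA(T⁴ − T_w⁴).
Steady state: P = εσA(T⁴ − T_w⁴) with A = 4πr² = 1.057×10⁻⁴ m².
T⁴ = P/(εσA) + T_w⁴ = 8.08/(0.48·5.67×10⁻⁸·1.057×10⁻⁴) + (1320)⁴
    = 2.809×10¹² + 3.036×10¹² = 5.845×10¹² K⁴.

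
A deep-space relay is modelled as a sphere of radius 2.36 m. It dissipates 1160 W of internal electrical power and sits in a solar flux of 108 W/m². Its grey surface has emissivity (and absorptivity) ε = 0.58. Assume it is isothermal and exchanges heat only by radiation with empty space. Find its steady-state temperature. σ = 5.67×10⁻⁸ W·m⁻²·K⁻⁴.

T ≈ 177 K

At steady state, absorbed solar power + internal power = radiated power.
Absorbed: α·S·A_cross = 0.58·108·17.50 = 1096 W (cross-section πr²).
Total input = 1096 + 1160 = 2256 W.
Radiated: εσ·A_surf·T⁴ with A_surf = 4πr² = 69.99 m².
T⁴ = 2256/(0.58·5.67×10⁻⁸·69.99) = 9.802×10⁸ K⁴.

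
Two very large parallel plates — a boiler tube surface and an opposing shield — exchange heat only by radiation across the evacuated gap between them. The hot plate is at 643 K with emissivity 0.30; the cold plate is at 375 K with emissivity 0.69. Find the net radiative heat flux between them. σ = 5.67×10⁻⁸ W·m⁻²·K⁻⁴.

For two infinite grey parallel plates, q = σ(T₁⁴ − T₂⁴)/(1/ε₁ + 1/ε₂ − 1).
T₁⁴ − T₂⁴ = 1.709×10¹¹ − 1.978×10¹⁰ = 1.512×10¹¹ K⁴.
1/ε₁ + 1/ε₂ − 1 = 3.333 + 1.449 − 1 = 3.783.
q = 5.67×10⁻⁸ × 1.512×10¹¹ / 3.783.

q ≈ 2270 W/m²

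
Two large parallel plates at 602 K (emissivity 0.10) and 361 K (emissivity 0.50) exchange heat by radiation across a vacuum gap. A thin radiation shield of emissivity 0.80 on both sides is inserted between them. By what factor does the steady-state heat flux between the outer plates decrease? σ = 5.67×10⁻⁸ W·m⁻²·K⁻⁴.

Without shield: q₀ = σΔ(T⁴)/(1/ε₁+1/ε₂−1) with denominator 11.00.
With shield the two gaps are in series; the resistances add: (1/ε₁+1/ε_s−1)+(1/ε_s+1/ε₂−1) = 10.25+2.250 = 12.50.
Heat-flux ratio q₀/q = 12.50/11.00.

factor ≈ 1.14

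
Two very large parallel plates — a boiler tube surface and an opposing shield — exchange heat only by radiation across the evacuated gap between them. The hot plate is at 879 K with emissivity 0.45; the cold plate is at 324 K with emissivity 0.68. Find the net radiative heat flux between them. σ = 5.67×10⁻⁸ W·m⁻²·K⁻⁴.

For two infinite grey parallel plates, q = σ(T₁⁴ − T₂⁴)/(1/ε₁ + 1/ε₂ − 1).
T₁⁴ − T₂⁴ = 5.970×10¹¹ − 1.102×10¹⁰ = 5.860×10¹¹ K⁴.
1/ε₁ + 1/ε₂ − 1 = 2.222 + 1.471 − 1 = 2.693.
q = 5.67×10⁻⁸ × 5.860×10¹¹ / 2.693.

q ≈ 12300 W/m²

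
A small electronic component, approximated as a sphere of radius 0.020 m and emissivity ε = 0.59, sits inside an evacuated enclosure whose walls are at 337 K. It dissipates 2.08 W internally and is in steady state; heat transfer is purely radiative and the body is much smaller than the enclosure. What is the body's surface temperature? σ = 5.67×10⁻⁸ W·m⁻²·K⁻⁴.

T ≈ 399 K

For a small grey body in a large enclosure, net radiated power = εσA(T⁴ − T_w⁴).
Steady state: P = εσA(T⁴ − T_w⁴) with A = 4πr² = 0.005027 m².
T⁴ = P/(εσA) + T_w⁴ = 2.08/(0.59·5.67×10⁻⁸·0.005027) + (337)⁴
    = 1.237×10¹⁰ + 1.290×10¹⁰ = 2.527×10¹⁰ K⁴.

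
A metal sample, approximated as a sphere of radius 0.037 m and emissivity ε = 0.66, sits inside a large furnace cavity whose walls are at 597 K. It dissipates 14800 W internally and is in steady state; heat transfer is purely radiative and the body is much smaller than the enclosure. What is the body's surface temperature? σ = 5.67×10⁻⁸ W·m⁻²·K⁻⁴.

T ≈ 2190 K

For a small grey body in a large enclosure, net radiated power = εσA(T⁴ − T_w⁴).
Steady state: P = εσA(T⁴ − T_w⁴) with A = 4πr² = 0.01720 m².
T⁴ = P/(εσA) + T_w⁴ = 14800/(0.66·5.67×10⁻⁸·0.01720) + (597)⁴
    = 2.299×10¹³ + 1.270×10¹¹ = 2.312×10¹³ K⁴.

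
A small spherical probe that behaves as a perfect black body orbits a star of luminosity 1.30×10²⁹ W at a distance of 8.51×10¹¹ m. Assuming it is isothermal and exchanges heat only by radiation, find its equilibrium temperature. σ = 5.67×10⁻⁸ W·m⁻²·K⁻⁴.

T ≈ 501 K

First find the stellar flux at distance d: S = L/(4πd²) = 1.30×10²⁹/(4π·(8.51×10¹¹)²) = 14280 W/m².
For an isothermal sphere, absorbed (1−a)S·πr² = emitted σ·4πr²·T⁴, so T⁴ = (1−a)S/(4σ).
T⁴ = 1.00·14280/(4·5.67×10⁻⁸) = 6.298×10¹⁰ K⁴.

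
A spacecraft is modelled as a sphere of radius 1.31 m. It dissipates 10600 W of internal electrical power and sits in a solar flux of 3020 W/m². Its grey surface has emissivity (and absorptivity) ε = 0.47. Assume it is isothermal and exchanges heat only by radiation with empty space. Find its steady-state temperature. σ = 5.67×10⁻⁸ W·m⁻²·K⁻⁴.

T ≈ 422 K

At steady state, absorbed solar power + internal power = radiated power.
Absorbed: α·S·A_cross = 0.47·3020·5.391 = 7652 W (cross-section πr²).
Total input = 7652 + 10600 = 18250 W.
Radiated: εσ·A_surf·T⁴ with A_surf = 4πr² = 21.57 m².
T⁴ = 18250/(0.47·5.67×10⁻⁸·21.57) = 3.176×10¹⁰ K⁴.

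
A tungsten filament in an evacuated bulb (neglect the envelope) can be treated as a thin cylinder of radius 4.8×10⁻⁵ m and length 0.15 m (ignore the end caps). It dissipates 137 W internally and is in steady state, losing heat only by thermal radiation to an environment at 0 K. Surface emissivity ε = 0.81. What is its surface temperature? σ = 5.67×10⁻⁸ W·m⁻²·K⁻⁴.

T ≈ 2850 K

Steady state: internal power = radiated power, P = εσA T⁴.
Radiating area A = 2πrL = 4.524×10⁻⁵ m².
T⁴ = P/(εσA) = 137/(0.81·5.67×10⁻⁸·4.524×10⁻⁵) = 6.594×10¹³ K⁴.
T = (6.594×10¹³)^(1/4).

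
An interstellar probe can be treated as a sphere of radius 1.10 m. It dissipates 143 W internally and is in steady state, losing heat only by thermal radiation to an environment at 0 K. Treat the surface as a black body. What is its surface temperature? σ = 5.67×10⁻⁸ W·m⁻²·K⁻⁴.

Steady state: internal power = radiated power, P = εσA T⁴.
Radiating area A = 4πr² = 15.21 m².
T⁴ = P/(εσA) = 143/(1.0·5.67×10⁻⁸·15.21) = 1.659×10⁸ K⁴.
T = (1.659×10⁸)^(1/4).

T ≈ 113 K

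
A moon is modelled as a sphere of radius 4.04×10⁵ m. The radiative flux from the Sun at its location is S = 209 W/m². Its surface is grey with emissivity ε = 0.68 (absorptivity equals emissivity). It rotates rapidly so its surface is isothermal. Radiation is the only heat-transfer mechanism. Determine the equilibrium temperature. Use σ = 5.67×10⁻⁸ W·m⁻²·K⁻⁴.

T ≈ 174 K

At equilibrium, absorbed power = emitted power.
Absorbing cross-section = πr² = 5.128×10¹¹ m²; emitting surface = 4πr² = 2.051×10¹² m² (ratio 4).
εS·A_cross = εσ·A_surf·T⁴  ⇒  T⁴ = S/(4σ)   (ε cancels).
T⁴ = 209/(4·5.67×10⁻⁸) = 9.215×10⁸ K⁴.
T = (9.215×10⁸)^(1/4).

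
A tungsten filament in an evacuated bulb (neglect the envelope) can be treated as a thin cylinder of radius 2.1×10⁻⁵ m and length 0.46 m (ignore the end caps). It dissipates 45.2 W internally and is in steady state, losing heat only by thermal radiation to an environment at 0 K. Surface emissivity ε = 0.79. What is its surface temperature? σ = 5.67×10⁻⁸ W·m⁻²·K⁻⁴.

Steady state: internal power = radiated power, P = εσA T⁴.
Radiating area A = 2πrL = 6.070×10⁻⁵ m².
T⁴ = P/(εσA) = 45.2/(0.79·5.67×10⁻⁸·6.070×10⁻⁵) = 1.663×10¹³ K⁴.
T = (1.663×10¹³)^(1/4).

T ≈ 2020 K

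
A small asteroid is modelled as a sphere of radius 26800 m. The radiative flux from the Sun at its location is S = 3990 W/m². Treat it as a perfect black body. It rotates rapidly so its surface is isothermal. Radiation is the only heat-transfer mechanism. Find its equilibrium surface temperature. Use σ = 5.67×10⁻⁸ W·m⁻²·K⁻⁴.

At equilibrium, absorbed power = emitted power.
Absorbing cross-section = πr² = 2.256×10⁹ m²; emitting surface = 4πr² = 9.026×10⁹ m² (ratio 4).
S·A_cross = εσ·A_surf·T⁴  ⇒  T⁴ = S/(4σ).
T⁴ = 1.00·3990/(4·5.67×10⁻⁸) = 1.759×10¹⁰ K⁴.
T = (1.759×10¹⁰)^(1/4).

T ≈ 364 K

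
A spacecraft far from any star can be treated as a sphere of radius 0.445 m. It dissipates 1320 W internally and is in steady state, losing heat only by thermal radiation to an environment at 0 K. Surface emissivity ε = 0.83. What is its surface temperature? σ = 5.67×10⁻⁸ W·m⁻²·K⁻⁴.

Steady state: internal power = radiated power, P = εσA T⁴.
Radiating area A = 4πr² = 2.488 m².
T⁴ = P/(εσA) = 1320/(0.83·5.67×10⁻⁸·2.488) = 1.127×10¹⁰ K⁴.
T = (1.127×10¹⁰)^(1/4).

T ≈ 326 K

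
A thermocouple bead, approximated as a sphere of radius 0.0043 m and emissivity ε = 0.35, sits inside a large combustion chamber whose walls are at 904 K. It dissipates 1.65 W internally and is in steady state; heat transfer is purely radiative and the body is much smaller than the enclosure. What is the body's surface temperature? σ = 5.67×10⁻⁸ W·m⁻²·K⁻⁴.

For a small grey body in a large enclosure, net radiated power = εσA(T⁴ − T_w⁴).
Steady state: P = εσA(T⁴ − T_w⁴) with A = 4πr² = 2.324×10⁻⁴ m².
T⁴ = P/(εσA) + T_w⁴ = 1.65/(0.35·5.67×10⁻⁸·2.324×10⁻⁴) + (904)⁴
    = 3.578×10¹¹ + 6.678×10¹¹ = 1.026×10¹² K⁴.

T ≈ 1010 K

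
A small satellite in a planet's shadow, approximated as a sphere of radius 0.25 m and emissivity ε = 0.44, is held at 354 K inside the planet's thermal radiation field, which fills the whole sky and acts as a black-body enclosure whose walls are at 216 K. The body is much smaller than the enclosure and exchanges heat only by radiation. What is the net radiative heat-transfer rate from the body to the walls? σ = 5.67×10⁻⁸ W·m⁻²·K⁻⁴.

P_net ≈ 265 W

For a small grey body in a large enclosure: P_net = εσA(T_body⁴ − T_wall⁴).
A = 4πr² = 0.7854 m²; T_body⁴ − T_wall⁴ = 1.570×10¹⁰ − 2.177×10⁹ = 1.353×10¹⁰ K⁴.
|P_net| = 0.44·5.67×10⁻⁸·0.7854·1.353×10¹⁰.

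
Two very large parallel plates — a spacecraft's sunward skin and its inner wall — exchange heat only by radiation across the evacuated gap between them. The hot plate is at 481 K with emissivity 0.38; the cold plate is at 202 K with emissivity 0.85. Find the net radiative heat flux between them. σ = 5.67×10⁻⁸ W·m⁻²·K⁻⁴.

q ≈ 1050 W/m²

For two infinite grey parallel plates, q = σ(T₁⁴ − T₂⁴)/(1/ε₁ + 1/ε₂ − 1).
T₁⁴ − T₂⁴ = 5.353×10¹⁰ − 1.665×10⁹ = 5.186×10¹⁰ K⁴.
1/ε₁ + 1/ε₂ − 1 = 2.632 + 1.176 − 1 = 2.808.
q = 5.67×10⁻⁸ × 5.186×10¹⁰ / 2.808.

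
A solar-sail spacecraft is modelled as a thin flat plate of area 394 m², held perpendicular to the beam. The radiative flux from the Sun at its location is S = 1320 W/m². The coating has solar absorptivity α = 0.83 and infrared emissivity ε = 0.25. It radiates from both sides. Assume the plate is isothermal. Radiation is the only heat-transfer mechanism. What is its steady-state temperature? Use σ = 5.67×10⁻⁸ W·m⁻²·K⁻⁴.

At equilibrium, absorbed power = emitted power.
Absorbing cross-section = A = 394.0 m²; emitting surface = 2A = 788.0 m² (ratio 2).
αS·A_cross = εσ·A_surf·T⁴  ⇒  T⁴ = αS/(ε·2σ).
T⁴ = 0.830·1320/(0.25·2·5.67×10⁻⁸) = 3.865×10¹⁰ K⁴.
T = (3.865×10¹⁰)^(1/4).

T ≈ 443 K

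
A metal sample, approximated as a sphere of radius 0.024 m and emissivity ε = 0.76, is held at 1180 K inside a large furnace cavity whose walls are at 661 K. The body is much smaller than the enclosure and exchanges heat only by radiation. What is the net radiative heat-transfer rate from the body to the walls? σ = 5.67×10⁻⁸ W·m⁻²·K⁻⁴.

For a small grey body in a large enclosure: P_net = εσA(T_body⁴ − T_wall⁴).
A = 4πr² = 0.007238 m²; T_body⁴ − T_wall⁴ = 1.939×10¹² − 1.909×10¹¹ = 1.748×10¹² K⁴.
|P_net| = 0.76·5.67×10⁻⁸·0.007238·1.748×10¹².

P_net ≈ 545 W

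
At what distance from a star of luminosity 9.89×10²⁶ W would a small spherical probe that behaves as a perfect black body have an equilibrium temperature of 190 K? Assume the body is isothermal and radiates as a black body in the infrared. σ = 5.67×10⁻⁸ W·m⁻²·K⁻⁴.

For an isothermal black-emitting sphere, (1−a)S·πr² = σ·4πr²·T⁴ ⇒ S = 4σT⁴/(1−a).
S = 4·5.67×10⁻⁸·(190)⁴/1.00 = 295.6 W/m².
Flux falls as S = L/(4πd²), so d = √(L/(4πS)) = √(9.89×10²⁶/(4π·295.6)).

d ≈ 5.16×10¹¹ m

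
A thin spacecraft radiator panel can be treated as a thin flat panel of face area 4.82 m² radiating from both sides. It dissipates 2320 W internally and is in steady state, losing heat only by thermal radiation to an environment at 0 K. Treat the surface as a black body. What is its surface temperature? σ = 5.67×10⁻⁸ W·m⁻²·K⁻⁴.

Steady state: internal power = radiated power, P = εσA T⁴.
Radiating area A = 2·4.82 = 9.640 m².
T⁴ = P/(εσA) = 2320/(1.0·5.67×10⁻⁸·9.640) = 4.245×10⁹ K⁴.
T = (4.245×10⁹)^(1/4).

T ≈ 255 K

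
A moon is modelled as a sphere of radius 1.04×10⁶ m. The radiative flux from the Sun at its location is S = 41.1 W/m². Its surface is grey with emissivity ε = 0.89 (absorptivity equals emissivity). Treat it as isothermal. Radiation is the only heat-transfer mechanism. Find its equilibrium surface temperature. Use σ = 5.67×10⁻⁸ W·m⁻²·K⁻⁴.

T ≈ 116 K

At equilibrium, absorbed power = emitted power.
Absorbing cross-section = πr² = 3.398×10¹² m²; emitting surface = 4πr² = 1.359×10¹³ m² (ratio 4).
εS·A_cross = εσ·A_surf·T⁴  ⇒  T⁴ = S/(4σ)   (ε cancels).
T⁴ = 41.1/(4·5.67×10⁻⁸) = 1.812×10⁸ K⁴.
T = (1.812×10⁸)^(1/4).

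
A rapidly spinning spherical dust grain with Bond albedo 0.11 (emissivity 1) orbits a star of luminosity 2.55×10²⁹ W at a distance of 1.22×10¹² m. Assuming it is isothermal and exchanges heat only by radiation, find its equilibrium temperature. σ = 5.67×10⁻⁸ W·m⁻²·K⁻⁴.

T ≈ 481 K

First find the stellar flux at distance d: S = L/(4πd²) = 2.55×10²⁹/(4π·(1.22×10¹²)²) = 13630 W/m².
For an isothermal sphere, absorbed (1−a)S·πr² = emitted σ·4πr²·T⁴, so T⁴ = (1−a)S/(4σ).
T⁴ = 0.890·13630/(4·5.67×10⁻⁸) = 5.350×10¹⁰ K⁴.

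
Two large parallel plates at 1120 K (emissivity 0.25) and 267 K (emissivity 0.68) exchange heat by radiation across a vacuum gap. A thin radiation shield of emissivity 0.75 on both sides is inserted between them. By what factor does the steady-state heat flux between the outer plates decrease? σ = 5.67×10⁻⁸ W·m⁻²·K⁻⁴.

Without shield: q₀ = σΔ(T⁴)/(1/ε₁+1/ε₂−1) with denominator 4.471.
With shield the two gaps are in series; the resistances add: (1/ε₁+1/ε_s−1)+(1/ε_s+1/ε₂−1) = 4.333+1.804 = 6.137.
Heat-flux ratio q₀/q = 6.137/4.471.

factor ≈ 1.37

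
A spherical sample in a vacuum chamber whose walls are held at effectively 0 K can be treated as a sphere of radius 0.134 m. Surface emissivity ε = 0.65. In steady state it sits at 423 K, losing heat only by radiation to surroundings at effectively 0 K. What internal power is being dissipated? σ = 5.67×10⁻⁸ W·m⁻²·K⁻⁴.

Steady state: P = εσA T⁴.
A = 4πr² = 0.2256 m²; T⁴ = (423)⁴ = 3.202×10¹⁰ K⁴.
P = 0.65 × 5.67×10⁻⁸ × 0.2256 × 3.202×10¹⁰.

P ≈ 266 W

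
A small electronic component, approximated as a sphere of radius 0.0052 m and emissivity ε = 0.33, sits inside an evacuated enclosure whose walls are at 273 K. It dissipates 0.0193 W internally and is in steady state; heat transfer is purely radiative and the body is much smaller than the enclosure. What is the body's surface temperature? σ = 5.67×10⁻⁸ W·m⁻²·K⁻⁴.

For a small grey body in a large enclosure, net radiated power = εσA(T⁴ − T_w⁴).
Steady state: P = εσA(T⁴ − T_w⁴) with A = 4πr² = 3.398×10⁻⁴ m².
T⁴ = P/(εσA) + T_w⁴ = 0.0193/(0.33·5.67×10⁻⁸·3.398×10⁻⁴) + (273)⁴
    = 3.036×10⁹ + 5.555×10⁹ = 8.590×10⁹ K⁴.

T ≈ 304 K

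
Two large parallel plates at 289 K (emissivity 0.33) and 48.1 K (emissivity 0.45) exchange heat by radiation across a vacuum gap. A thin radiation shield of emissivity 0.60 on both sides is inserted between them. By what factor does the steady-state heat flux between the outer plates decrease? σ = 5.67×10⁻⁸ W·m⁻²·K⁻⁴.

Without shield: q₀ = σΔ(T⁴)/(1/ε₁+1/ε₂−1) with denominator 4.253.
With shield the two gaps are in series; the resistances add: (1/ε₁+1/ε_s−1)+(1/ε_s+1/ε₂−1) = 3.697+2.889 = 6.586.
Heat-flux ratio q₀/q = 6.586/4.253.

factor ≈ 1.55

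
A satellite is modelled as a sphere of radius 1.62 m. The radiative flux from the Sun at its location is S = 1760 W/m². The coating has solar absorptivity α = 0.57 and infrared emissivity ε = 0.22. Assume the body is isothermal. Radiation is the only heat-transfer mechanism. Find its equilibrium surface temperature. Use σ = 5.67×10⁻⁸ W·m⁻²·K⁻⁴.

At equilibrium, absorbed power = emitted power.
Absorbing cross-section = πr² = 8.245 m²; emitting surface = 4πr² = 32.98 m² (ratio 4).
αS·A_cross = εσ·A_surf·T⁴  ⇒  T⁴ = αS/(ε·4σ).
T⁴ = 0.570·1760/(0.22·4·5.67×10⁻⁸) = 2.011×10¹⁰ K⁴.
T = (2.011×10¹⁰)^(1/4).

T ≈ 377 K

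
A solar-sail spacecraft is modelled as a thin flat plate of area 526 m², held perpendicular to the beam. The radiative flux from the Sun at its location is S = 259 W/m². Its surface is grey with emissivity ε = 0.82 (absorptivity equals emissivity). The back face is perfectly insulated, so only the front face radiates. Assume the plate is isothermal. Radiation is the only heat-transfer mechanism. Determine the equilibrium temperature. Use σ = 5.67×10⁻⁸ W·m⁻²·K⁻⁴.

T ≈ 260 K

At equilibrium, absorbed power = emitted power.
Absorbing cross-section = A = 526.0 m²; emitting surface = A = 526.0 m² (ratio 1).
εS·A_cross = εσ·A_surf·T⁴  ⇒  T⁴ = S/(1σ)   (ε cancels).
T⁴ = 259/(1·5.67×10⁻⁸) = 4.568×10⁹ K⁴.
T = (4.568×10⁹)^(1/4).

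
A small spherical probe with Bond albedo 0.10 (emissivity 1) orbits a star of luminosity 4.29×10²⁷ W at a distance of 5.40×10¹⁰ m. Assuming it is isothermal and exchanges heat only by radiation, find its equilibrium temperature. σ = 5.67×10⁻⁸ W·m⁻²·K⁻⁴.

First find the stellar flux at distance d: S = L/(4πd²) = 4.29×10²⁷/(4π·(5.40×10¹⁰)²) = 1.171×10⁵ W/m².
For an isothermal sphere, absorbed (1−a)S·πr² = emitted σ·4πr²·T⁴, so T⁴ = (1−a)S/(4σ).
T⁴ = 0.900·1.171×10⁵/(4·5.67×10⁻⁸) = 4.646×10¹¹ K⁴.

T ≈ 826 K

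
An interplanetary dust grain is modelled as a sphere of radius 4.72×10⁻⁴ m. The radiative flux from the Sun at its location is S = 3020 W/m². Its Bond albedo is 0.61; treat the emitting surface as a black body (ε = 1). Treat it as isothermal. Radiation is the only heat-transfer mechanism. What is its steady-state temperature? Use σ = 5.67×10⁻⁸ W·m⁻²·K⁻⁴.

At equilibrium, absorbed power = emitted power.
Absorbing cross-section = πr² = 6.999×10⁻⁷ m²; emitting surface = 4πr² = 2.800×10⁻⁶ m² (ratio 4).
(1−a)S·A_cross = εσ·A_surf·T⁴  ⇒  T⁴ = (1−a)S/(4σ).
T⁴ = 0.390·3020/(4·5.67×10⁻⁸) = 5.193×10⁹ K⁴.
T = (5.193×10⁹)^(1/4).

T ≈ 268 K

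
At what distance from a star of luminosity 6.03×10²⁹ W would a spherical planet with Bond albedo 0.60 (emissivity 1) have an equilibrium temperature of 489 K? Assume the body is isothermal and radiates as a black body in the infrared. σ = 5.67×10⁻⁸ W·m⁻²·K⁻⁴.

For an isothermal black-emitting sphere, (1−a)S·πr² = σ·4πr²·T⁴ ⇒ S = 4σT⁴/(1−a).
S = 4·5.67×10⁻⁸·(489)⁴/0.400 = 32420 W/m².
Flux falls as S = L/(4πd²), so d = √(L/(4πS)) = √(6.03×10²⁹/(4π·32420)).

d ≈ 1.22×10¹² m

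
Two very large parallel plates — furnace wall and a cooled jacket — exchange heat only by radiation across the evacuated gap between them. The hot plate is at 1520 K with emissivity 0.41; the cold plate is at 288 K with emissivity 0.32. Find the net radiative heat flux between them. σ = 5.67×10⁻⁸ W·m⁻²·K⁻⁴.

q ≈ 66200 W/m²

For two infinite grey parallel plates, q = σ(T₁⁴ − T₂⁴)/(1/ε₁ + 1/ε₂ − 1).
T₁⁴ − T₂⁴ = 5.338×10¹² − 6.880×10⁹ = 5.331×10¹² K⁴.
1/ε₁ + 1/ε₂ − 1 = 2.439 + 3.125 − 1 = 4.564.
q = 5.67×10⁻⁸ × 5.331×10¹² / 4.564.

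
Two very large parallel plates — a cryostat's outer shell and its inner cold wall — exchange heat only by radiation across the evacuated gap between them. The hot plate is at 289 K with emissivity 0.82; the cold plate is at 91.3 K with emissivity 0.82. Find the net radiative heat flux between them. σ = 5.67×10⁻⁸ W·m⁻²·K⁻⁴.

For two infinite grey parallel plates, q = σ(T₁⁴ − T₂⁴)/(1/ε₁ + 1/ε₂ − 1).
T₁⁴ − T₂⁴ = 6.976×10⁹ − 6.948×10⁷ = 6.906×10⁹ K⁴.
1/ε₁ + 1/ε₂ − 1 = 1.220 + 1.220 − 1 = 1.439.
q = 5.67×10⁻⁸ × 6.906×10⁹ / 1.439.

q ≈ 272 W/m²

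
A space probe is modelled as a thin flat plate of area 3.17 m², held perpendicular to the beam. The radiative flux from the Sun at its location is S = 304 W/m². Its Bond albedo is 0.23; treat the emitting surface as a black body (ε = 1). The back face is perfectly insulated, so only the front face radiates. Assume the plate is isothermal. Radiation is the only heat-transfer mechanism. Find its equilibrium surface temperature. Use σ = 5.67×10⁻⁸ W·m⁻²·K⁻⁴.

At equilibrium, absorbed power = emitted power.
Absorbing cross-section = A = 3.170 m²; emitting surface = A = 3.170 m² (ratio 1).
(1−a)S·A_cross = εσ·A_surf·T⁴  ⇒  T⁴ = (1−a)S/(1σ).
T⁴ = 0.770·304/(1·5.67×10⁻⁸) = 4.128×10⁹ K⁴.
T = (4.128×10⁹)^(1/4).

T ≈ 253 K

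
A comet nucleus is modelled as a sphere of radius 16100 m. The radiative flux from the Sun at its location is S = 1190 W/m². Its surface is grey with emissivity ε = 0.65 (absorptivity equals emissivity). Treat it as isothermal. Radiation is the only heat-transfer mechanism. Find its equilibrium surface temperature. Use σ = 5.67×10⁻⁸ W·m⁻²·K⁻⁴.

T ≈ 269 K

At equilibrium, absorbed power = emitted power.
Absorbing cross-section = πr² = 8.143×10⁸ m²; emitting surface = 4πr² = 3.257×10⁹ m² (ratio 4).
εS·A_cross = εσ·A_surf·T⁴  ⇒  T⁴ = S/(4σ)   (ε cancels).
T⁴ = 1190/(4·5.67×10⁻⁸) = 5.247×10⁹ K⁴.
T = (5.247×10⁹)^(1/4).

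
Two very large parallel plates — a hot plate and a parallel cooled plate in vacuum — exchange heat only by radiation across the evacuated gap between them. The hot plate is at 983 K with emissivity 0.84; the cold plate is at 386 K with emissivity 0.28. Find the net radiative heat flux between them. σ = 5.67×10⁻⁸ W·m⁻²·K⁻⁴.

For two infinite grey parallel plates, q = σ(T₁⁴ − T₂⁴)/(1/ε₁ + 1/ε₂ − 1).
T₁⁴ − T₂⁴ = 9.337×10¹¹ − 2.220×10¹⁰ = 9.115×10¹¹ K⁴.
1/ε₁ + 1/ε₂ − 1 = 1.190 + 3.571 − 1 = 3.762.
q = 5.67×10⁻⁸ × 9.115×10¹¹ / 3.762.

q ≈ 13700 W/m²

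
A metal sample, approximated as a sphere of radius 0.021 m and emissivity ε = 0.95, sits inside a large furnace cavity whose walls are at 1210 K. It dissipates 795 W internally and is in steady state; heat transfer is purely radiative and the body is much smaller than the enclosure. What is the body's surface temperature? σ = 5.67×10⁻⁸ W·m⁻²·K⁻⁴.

For a small grey body in a large enclosure, net radiated power = εσA(T⁴ − T_w⁴).
Steady state: P = εσA(T⁴ − T_w⁴) with A = 4πr² = 0.005542 m².
T⁴ = P/(εσA) + T_w⁴ = 795/(0.95·5.67×10⁻⁸·0.005542) + (1210)⁴
    = 2.663×10¹² + 2.144×10¹² = 4.807×10¹² K⁴.

T ≈ 1480 K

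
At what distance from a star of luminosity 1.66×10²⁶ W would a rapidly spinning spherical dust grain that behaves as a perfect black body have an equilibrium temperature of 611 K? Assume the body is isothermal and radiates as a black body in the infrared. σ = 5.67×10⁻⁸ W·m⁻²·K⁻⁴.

For an isothermal black-emitting sphere, (1−a)S·πr² = σ·4πr²·T⁴ ⇒ S = 4σT⁴/(1−a).
S = 4·5.67×10⁻⁸·(611)⁴/1.00 = 31610 W/m².
Flux falls as S = L/(4πd²), so d = √(L/(4πS)) = √(1.66×10²⁶/(4π·31610)).

d ≈ 2.04×10¹⁰ m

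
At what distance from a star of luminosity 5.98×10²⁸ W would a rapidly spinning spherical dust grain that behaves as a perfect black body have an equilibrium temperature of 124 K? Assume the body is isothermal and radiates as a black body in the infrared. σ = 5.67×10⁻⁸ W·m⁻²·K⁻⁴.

d ≈ 9.42×10¹² m

For an isothermal black-emitting sphere, (1−a)S·πr² = σ·4πr²·T⁴ ⇒ S = 4σT⁴/(1−a).
S = 4·5.67×10⁻⁸·(124)⁴/1.00 = 53.62 W/m².
Flux falls as S = L/(4πd²), so d = √(L/(4πS)) = √(5.98×10²⁸/(4π·53.62)).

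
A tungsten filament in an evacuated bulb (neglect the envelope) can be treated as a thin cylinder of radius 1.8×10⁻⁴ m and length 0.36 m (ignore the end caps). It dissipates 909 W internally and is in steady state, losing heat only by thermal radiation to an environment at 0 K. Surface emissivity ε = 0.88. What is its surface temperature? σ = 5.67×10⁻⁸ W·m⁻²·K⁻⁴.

T ≈ 2590 K

Steady state: internal power = radiated power, P = εσA T⁴.
Radiating area A = 2πrL = 4.072×10⁻⁴ m².
T⁴ = P/(εσA) = 909/(0.88·5.67×10⁻⁸·4.072×10⁻⁴) = 4.474×10¹³ K⁴.
T = (4.474×10¹³)^(1/4).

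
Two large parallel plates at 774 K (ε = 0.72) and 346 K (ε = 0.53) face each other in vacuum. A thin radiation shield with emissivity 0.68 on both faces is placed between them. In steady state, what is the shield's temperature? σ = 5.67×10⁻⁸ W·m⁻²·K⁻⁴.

T_s ≈ 674 K

In steady state the net flux on the hot side equals that on the cold side.
σ(T₁⁴−T_s⁴)/D₁ = σ(T_s⁴−T₂⁴)/D₂, with D₁ = 1/ε₁+1/ε_s−1 = 1.859, D₂ = 1/ε_s+1/ε₂−1 = 2.357.
Solve for T_s⁴: T_s⁴ = (D₂·T₁⁴ + D₁·T₂⁴)/(D₁+D₂) = 2.070×10¹¹ K⁴.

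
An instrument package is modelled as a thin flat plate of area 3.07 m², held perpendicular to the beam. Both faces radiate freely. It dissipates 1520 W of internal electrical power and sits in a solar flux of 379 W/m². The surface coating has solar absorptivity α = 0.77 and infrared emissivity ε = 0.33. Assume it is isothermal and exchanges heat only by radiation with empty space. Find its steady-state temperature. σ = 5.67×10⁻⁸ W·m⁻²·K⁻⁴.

T ≈ 381 K

At steady state, absorbed solar power + internal power = radiated power.
Absorbed: α·S·A_cross = 0.77·379·3.070 = 895.9 W (cross-section A).
Total input = 895.9 + 1520 = 2416 W.
Radiated: εσ·A_surf·T⁴ with A_surf = 2A = 6.140 m².
T⁴ = 2416/(0.33·5.67×10⁻⁸·6.140) = 2.103×10¹⁰ K⁴.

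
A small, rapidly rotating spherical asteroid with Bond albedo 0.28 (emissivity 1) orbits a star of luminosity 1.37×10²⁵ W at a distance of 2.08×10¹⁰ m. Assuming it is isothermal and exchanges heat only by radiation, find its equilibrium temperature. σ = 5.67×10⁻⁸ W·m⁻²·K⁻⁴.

T ≈ 299 K

First find the stellar flux at distance d: S = L/(4πd²) = 1.37×10²⁵/(4π·(2.08×10¹⁰)²) = 2520 W/m².
For an isothermal sphere, absorbed (1−a)S·πr² = emitted σ·4πr²·T⁴, so T⁴ = (1−a)S/(4σ).
T⁴ = 0.720·2520/(4·5.67×10⁻⁸) = 8.000×10⁹ K⁴.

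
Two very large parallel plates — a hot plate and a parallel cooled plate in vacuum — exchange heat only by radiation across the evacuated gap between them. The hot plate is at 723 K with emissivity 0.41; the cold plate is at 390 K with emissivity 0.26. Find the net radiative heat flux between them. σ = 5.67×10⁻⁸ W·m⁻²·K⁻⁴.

For two infinite grey parallel plates, q = σ(T₁⁴ − T₂⁴)/(1/ε₁ + 1/ε₂ − 1).
T₁⁴ − T₂⁴ = 2.732×10¹¹ − 2.313×10¹⁰ = 2.501×10¹¹ K⁴.
1/ε₁ + 1/ε₂ − 1 = 2.439 + 3.846 − 1 = 5.285.
q = 5.67×10⁻⁸ × 2.501×10¹¹ / 5.285.

q ≈ 2680 W/m²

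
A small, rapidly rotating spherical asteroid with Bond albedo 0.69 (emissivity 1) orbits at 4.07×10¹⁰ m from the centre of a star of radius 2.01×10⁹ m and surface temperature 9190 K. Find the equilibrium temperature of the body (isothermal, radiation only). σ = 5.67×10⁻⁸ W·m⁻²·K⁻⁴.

The star's surface emits σT_*⁴; at distance d the flux is S = σT_*⁴(R_*/d)².
S = 5.67×10⁻⁸·(9190)⁴·(2.01×10⁹/4.07×10¹⁰)² = 9.864×10⁵ W/m².
For an isothermal sphere T⁴ = (1−a)S/(4σ) = 1.348×10¹² K⁴.

T ≈ 1080 K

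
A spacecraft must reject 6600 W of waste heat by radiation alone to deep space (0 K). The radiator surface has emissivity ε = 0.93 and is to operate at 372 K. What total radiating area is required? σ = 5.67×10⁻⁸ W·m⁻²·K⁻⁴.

A ≈ 6.54 m²

P = εσA T⁴ ⇒ A = P/(εσT⁴).
T⁴ = 1.915×10¹⁰ K⁴.
A = 6600/(0.93 × 5.67×10⁻⁸ × 1.915×10¹⁰).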